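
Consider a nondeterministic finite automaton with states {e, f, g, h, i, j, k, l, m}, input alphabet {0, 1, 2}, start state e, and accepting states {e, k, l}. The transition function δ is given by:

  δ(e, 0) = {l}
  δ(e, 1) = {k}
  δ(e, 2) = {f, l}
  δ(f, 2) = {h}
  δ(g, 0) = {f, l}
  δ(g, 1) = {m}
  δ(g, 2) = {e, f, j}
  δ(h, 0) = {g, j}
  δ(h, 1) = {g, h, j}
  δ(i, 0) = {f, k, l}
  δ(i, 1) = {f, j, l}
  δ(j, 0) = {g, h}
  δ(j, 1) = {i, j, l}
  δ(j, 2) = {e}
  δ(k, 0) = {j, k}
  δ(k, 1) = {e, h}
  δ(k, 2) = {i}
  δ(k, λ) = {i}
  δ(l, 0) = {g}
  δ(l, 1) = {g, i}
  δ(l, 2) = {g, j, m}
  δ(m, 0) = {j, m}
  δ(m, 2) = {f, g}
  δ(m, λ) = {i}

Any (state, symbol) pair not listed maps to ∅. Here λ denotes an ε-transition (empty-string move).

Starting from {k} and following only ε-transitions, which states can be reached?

{i, k}

Begin with {k}.
ε-move k → i; add i.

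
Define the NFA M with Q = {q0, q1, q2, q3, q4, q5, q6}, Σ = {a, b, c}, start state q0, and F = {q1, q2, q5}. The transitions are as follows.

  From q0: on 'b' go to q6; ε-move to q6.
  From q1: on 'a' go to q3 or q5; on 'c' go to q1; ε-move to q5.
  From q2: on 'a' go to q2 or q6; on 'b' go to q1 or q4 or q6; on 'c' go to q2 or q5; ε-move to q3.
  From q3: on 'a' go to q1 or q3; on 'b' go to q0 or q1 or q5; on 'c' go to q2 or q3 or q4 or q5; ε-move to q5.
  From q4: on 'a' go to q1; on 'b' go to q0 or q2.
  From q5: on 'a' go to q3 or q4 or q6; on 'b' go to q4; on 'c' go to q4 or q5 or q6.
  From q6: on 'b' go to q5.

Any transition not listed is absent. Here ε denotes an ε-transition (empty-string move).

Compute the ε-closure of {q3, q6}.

Begin with {q3, q6}.
ε-move q3 → q5; add q5.

{q3, q5, q6}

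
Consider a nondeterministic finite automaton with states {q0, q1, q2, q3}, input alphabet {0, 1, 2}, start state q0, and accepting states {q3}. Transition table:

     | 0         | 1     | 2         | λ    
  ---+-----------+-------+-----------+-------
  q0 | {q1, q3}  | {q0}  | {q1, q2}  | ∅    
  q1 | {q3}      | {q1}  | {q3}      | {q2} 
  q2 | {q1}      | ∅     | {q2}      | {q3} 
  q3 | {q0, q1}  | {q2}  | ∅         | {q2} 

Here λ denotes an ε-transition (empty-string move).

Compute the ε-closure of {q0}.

Begin with {q0}.
No ε-moves leave this set, so the closure equals the set itself.

{q0}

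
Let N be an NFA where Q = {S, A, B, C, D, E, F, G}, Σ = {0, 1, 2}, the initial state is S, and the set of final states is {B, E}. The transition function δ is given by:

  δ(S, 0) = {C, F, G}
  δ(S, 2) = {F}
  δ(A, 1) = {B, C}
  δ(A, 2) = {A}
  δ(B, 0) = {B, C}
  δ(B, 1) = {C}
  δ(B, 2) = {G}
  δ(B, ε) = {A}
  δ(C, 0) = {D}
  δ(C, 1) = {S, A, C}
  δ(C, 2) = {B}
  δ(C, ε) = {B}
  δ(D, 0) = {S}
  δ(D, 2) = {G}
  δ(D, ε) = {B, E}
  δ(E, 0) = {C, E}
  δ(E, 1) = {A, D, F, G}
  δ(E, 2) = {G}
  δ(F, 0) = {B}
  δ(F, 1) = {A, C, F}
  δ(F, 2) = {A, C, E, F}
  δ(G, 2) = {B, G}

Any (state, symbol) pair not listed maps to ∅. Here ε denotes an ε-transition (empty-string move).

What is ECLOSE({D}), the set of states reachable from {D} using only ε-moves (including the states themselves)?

{A, B, D, E}

Begin with {D}.
ε-move D → B; add B.
ε-move D → E; add E.
ε-move B → A; add A.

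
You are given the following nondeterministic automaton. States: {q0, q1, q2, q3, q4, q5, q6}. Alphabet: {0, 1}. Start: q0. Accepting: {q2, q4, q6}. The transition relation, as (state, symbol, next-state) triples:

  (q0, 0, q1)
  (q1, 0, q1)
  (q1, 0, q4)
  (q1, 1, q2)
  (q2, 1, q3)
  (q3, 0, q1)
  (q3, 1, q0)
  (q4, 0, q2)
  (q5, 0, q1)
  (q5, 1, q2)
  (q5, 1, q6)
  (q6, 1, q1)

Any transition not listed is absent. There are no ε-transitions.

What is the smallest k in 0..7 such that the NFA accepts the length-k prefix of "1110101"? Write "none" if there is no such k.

Start in {q0}.
Read '1': q0→∅; now ∅.
The set is empty and remains empty for the remaining 6 symbols.
No reachable set along the way intersects F.

none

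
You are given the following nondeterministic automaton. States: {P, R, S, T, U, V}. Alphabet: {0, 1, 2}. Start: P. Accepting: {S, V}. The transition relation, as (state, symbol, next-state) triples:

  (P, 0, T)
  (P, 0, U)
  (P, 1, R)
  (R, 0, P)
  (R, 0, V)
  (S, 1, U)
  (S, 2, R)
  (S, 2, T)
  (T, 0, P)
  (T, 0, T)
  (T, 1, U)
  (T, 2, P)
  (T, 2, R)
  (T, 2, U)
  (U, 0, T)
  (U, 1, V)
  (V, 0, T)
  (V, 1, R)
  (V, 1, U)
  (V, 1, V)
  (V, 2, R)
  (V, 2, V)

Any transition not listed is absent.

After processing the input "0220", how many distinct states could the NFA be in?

Start in {P}.
Read '0': P→{T, U}; now {T, U}.
Read '2': T→{P, R, U}, U→∅; now {P, R, U}.
Read '2': P→∅, R→∅, U→∅; now ∅.
The set is empty and remains empty for the remaining 1 symbol.
That set has 0 states.

0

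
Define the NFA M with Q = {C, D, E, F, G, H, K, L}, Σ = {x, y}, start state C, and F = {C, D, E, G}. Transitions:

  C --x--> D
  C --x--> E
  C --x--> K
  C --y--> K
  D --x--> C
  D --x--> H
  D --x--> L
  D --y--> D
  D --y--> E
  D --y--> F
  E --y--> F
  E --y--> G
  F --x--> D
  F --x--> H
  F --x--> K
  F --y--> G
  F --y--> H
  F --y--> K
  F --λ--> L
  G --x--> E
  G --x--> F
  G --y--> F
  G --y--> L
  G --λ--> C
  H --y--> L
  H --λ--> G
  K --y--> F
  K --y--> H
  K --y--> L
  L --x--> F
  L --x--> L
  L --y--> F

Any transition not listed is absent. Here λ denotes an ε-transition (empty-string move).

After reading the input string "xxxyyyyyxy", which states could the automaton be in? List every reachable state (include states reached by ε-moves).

{C, D, E, F, G, H, K, L}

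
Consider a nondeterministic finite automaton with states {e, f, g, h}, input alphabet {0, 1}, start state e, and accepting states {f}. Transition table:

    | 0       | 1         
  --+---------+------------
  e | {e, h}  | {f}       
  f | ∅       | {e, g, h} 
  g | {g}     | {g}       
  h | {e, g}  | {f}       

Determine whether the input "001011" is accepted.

No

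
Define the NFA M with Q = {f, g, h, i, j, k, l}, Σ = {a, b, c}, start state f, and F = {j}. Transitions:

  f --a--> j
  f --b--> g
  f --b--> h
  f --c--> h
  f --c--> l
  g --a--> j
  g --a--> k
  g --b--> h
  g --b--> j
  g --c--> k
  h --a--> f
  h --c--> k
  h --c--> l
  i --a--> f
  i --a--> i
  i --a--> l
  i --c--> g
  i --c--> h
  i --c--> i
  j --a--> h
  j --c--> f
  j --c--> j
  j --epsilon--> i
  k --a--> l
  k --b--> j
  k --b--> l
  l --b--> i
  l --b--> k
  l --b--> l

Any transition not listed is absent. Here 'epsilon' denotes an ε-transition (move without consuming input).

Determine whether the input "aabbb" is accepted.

Start in {f}.
Read 'a': {f} → {i, j}.
Read 'a': {i, j} → {f, h, i, l}.
Read 'b': {f, h, i, l} → {g, h, i, k, l}.
Read 'b': {g, h, i, k, l} → {h, i, j, k, l}.
Read 'b': {h, i, j, k, l} → {i, j, k, l}.
The final set {i, j, k, l} contains the accepting state j.

Yes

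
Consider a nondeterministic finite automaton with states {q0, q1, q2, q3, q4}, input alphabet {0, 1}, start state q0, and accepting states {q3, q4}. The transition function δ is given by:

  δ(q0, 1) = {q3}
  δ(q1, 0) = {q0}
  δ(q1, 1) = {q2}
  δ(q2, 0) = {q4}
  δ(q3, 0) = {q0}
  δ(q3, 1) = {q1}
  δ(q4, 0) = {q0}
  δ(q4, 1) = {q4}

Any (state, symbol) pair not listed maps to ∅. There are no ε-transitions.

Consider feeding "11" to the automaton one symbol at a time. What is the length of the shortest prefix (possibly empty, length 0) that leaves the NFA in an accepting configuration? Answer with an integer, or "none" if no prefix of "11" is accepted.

Start in {q0}.
Read '1': q0→{q3}; now {q3}.
None of the earlier sets intersect F, but {q3} does.

1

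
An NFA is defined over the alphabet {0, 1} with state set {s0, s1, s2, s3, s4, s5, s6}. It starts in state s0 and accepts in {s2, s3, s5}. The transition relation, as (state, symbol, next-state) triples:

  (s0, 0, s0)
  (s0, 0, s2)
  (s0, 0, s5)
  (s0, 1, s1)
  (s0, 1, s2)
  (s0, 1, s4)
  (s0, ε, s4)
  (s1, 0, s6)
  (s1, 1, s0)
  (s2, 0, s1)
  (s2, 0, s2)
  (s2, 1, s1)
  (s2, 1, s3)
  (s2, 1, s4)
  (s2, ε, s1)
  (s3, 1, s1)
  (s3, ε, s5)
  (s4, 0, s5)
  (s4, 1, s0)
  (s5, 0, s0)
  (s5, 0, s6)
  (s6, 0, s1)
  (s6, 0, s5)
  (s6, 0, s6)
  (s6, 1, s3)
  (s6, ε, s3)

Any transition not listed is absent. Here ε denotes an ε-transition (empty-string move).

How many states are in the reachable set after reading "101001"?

6

Start: ε-closure({s0}) = {s0, s4}.
Read '1': {s0, s4} → {s0, s1, s2, s4}.
Read '0': {s0, s1, s2, s4} → {s0, s1, s2, s3, s4, s5, s6}.
Read '1': {s0, s1, s2, s3, s4, s5, s6} → {s0, s1, s2, s3, s4, s5}.
Read '0': {s0, s1, s2, s3, s4, s5} → {s0, s1, s2, s3, s4, s5, s6}.
Read '0': {s0, s1, s2, s3, s4, s5, s6} → {s0, s1, s2, s3, s4, s5, s6}.
Read '1': {s0, s1, s2, s3, s4, s5, s6} → {s0, s1, s2, s3, s4, s5}.
That set has 6 states.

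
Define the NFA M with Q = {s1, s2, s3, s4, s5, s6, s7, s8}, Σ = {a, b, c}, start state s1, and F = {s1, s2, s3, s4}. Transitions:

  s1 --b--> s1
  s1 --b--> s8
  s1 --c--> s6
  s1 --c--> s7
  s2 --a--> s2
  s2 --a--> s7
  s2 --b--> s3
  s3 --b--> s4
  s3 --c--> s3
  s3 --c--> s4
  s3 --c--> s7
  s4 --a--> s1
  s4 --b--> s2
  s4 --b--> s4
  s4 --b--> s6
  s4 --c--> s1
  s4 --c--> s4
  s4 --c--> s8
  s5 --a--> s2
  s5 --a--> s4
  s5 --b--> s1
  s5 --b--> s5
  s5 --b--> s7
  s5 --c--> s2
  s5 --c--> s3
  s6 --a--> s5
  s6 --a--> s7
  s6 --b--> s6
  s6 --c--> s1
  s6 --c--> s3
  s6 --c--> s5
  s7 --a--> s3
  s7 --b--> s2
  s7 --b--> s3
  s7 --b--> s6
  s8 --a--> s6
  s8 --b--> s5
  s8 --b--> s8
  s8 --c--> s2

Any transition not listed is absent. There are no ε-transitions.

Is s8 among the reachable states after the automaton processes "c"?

Start in {s1}.
Read 'c': {s1} → {s6, s7}.
State s8 is not in {s6, s7}.

No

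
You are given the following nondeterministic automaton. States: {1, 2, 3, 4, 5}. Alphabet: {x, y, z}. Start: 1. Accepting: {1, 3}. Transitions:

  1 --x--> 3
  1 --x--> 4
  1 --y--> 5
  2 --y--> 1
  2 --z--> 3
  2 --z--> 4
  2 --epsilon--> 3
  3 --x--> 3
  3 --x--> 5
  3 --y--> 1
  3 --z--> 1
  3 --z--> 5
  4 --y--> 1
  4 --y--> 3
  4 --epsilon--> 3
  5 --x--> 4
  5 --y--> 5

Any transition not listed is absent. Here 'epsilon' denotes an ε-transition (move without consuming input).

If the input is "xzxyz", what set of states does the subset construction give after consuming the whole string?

Start in {1}.
Read 'x': {1} → {3, 4}.
Read 'z': {3, 4} → {1, 5}.
Read 'x': {1, 5} → {3, 4}.
Read 'y': {3, 4} → {1, 3}.
Read 'z': {1, 3} → {1, 5}.

{1, 5}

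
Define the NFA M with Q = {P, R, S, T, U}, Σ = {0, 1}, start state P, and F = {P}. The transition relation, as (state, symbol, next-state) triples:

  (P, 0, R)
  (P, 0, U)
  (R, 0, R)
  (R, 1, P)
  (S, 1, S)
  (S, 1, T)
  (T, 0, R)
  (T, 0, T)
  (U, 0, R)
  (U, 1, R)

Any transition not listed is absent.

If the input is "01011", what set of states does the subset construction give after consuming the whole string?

{P}

Start in {P}.
Read '0': P→{R, U}; now {R, U}.
Read '1': R→{P}, U→{R}; now {P, R}.
Read '0': P→{R, U}, R→{R}; now {R, U}.
Read '1': R→{P}, U→{R}; now {P, R}.
Read '1': P→∅, R→{P}; now {P}.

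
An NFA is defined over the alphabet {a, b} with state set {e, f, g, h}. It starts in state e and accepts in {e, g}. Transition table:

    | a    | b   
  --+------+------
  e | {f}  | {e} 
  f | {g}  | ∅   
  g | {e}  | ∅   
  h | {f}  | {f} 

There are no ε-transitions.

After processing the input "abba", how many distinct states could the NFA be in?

0

Start in {e}.
Read 'a': e→{f}; now {f}.
Read 'b': f→∅; now ∅.
The set is empty and remains empty for the remaining 2 symbols.
That set has 0 states.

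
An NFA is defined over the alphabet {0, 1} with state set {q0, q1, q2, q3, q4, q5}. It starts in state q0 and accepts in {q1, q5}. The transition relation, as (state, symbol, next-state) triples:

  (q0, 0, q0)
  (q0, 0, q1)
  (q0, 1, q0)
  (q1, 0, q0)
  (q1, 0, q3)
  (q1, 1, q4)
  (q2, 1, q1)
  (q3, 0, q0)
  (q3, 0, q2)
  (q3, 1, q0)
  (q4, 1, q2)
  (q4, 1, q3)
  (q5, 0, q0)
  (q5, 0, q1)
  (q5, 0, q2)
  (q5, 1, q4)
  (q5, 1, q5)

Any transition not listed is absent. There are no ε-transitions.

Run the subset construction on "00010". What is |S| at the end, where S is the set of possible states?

Start in {q0}.
Read '0': {q0} → {q0, q1}.
Read '0': {q0, q1} → {q0, q1, q3}.
Read '0': {q0, q1, q3} → {q0, q1, q2, q3}.
Read '1': {q0, q1, q2, q3} → {q0, q1, q4}.
Read '0': {q0, q1, q4} → {q0, q1, q3}.
That set has 3 states.

3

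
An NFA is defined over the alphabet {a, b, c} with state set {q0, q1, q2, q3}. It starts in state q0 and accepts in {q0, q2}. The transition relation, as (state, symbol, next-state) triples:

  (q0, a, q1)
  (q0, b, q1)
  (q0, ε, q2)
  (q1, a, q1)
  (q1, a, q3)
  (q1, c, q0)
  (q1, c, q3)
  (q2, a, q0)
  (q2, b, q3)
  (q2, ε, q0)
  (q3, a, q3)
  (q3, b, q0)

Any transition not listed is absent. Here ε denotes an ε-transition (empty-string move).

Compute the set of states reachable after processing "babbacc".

Start: ε-closure({q0}) = {q0, q2}.
Read 'b': q0→{q1}, q2→{q3}; now {q1, q3}.
Read 'a': q1→{q1, q3}, q3→{q3}; now {q1, q3}.
Read 'b': q1→∅, q3→{q0}; union {q0}; ε-closure = {q0, q2}.
Read 'b': q0→{q1}, q2→{q3}; now {q1, q3}.
Read 'a': q1→{q1, q3}, q3→{q3}; now {q1, q3}.
Read 'c': q1→{q0, q3}, q3→∅; union {q0, q3}; ε-closure = {q0, q2, q3}.
Read 'c': q0→∅, q2→∅, q3→∅; now ∅.

∅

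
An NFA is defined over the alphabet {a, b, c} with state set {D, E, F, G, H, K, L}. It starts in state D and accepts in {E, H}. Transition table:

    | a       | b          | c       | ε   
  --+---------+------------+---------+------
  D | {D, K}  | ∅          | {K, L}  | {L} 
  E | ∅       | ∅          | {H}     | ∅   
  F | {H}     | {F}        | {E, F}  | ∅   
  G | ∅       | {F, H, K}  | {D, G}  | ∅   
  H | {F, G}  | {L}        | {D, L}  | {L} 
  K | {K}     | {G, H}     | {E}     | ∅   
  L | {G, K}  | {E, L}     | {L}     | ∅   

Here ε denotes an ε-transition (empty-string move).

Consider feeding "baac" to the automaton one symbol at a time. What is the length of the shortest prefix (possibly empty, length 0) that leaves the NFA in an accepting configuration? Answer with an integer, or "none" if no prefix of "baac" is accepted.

1

Start: ε-closure({D}) = {D, L}.
Read 'b': {D, L} → {E, L}.
None of the earlier sets intersect F, but {E, L} does.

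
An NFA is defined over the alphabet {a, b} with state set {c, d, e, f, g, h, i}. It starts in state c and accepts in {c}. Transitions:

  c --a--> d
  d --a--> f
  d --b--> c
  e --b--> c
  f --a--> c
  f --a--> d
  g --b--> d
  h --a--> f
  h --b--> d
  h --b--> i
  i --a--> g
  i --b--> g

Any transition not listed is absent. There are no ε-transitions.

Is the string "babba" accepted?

Start in {c}.
Read 'b': {c} → ∅.
The set is empty and remains empty for the remaining 4 symbols.
The final set ∅ contains no accepting state.

No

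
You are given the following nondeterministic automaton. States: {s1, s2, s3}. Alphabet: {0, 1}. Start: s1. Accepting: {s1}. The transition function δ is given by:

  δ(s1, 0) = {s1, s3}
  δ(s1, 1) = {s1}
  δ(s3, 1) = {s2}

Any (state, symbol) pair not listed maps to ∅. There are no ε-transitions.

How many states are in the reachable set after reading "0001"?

2

Start in {s1}.
Read '0': s1→{s1, s3}; now {s1, s3}.
Read '0': s1→{s1, s3}, s3→∅; now {s1, s3}.
Read '0': s1→{s1, s3}, s3→∅; now {s1, s3}.
Read '1': s1→{s1}, s3→{s2}; now {s1, s2}.
That set has 2 states.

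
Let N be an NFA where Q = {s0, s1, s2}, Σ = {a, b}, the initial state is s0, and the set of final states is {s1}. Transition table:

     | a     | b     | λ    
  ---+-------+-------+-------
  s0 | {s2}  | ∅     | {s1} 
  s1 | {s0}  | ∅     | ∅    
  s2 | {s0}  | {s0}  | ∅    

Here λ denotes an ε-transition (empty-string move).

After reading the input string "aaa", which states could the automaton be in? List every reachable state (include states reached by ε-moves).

Start: ε-closure({s0}) = {s0, s1}.
Read 'a': {s0, s1} → {s0, s1, s2}.
Read 'a': {s0, s1, s2} → {s0, s1, s2}.
Read 'a': {s0, s1, s2} → {s0, s1, s2}.

{s0, s1, s2}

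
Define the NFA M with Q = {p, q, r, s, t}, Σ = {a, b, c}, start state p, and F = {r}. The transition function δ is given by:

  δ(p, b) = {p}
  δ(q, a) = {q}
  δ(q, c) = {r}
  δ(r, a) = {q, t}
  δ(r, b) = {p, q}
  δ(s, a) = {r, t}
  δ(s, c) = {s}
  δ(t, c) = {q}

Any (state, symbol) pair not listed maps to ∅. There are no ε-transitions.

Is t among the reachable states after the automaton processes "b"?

Start in {p}.
Read 'b': p→{p}; now {p}.
State t is not in {p}.

No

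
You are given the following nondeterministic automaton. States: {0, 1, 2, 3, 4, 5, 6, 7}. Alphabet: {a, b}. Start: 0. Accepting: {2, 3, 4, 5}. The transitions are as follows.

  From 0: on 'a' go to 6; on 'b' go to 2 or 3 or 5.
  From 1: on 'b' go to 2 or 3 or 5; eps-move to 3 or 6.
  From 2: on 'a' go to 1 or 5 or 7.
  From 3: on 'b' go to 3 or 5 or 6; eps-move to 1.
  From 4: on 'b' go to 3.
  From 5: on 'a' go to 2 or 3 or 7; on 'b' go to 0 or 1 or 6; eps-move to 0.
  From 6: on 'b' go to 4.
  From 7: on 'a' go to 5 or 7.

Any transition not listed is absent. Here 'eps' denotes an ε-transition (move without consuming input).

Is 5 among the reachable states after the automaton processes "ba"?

Yes

Start in {0}.
Read 'b': {0} → {0, 1, 2, 3, 5, 6}.
Read 'a': {0, 1, 2, 3, 5, 6} → {0, 1, 2, 3, 5, 6, 7}.
State 5 is in {0, 1, 2, 3, 5, 6, 7}.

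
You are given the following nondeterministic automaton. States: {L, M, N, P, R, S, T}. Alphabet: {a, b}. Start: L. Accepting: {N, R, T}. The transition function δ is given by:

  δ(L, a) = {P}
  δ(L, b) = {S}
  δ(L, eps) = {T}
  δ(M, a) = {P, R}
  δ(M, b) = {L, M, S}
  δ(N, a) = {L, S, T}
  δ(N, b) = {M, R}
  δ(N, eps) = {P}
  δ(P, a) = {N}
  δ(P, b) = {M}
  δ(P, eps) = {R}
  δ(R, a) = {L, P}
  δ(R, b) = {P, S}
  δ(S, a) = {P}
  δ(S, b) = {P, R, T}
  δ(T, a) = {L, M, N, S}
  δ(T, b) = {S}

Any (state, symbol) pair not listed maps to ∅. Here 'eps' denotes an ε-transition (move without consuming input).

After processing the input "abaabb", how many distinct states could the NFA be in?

6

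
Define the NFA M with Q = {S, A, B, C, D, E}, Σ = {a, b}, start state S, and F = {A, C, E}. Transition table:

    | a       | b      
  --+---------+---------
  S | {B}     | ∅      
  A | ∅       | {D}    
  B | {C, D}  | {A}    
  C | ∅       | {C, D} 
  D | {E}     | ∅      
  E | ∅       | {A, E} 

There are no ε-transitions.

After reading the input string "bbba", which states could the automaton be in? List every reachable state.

∅

Start in {S}.
Read 'b': S→∅; now ∅.
The set is empty and remains empty for the remaining 3 symbols.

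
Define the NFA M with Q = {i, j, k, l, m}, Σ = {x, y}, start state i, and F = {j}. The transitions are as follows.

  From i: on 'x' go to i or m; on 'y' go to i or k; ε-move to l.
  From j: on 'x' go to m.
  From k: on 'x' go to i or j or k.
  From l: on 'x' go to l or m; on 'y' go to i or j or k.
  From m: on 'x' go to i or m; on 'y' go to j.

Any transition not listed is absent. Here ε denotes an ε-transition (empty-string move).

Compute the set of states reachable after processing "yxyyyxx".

{i, j, k, l, m}

Start: ε-closure({i}) = {i, l}.
Read 'y': {i, l} → {i, j, k, l}.
Read 'x': {i, j, k, l} → {i, j, k, l, m}.
Read 'y': {i, j, k, l, m} → {i, j, k, l}.
Read 'y': {i, j, k, l} → {i, j, k, l}.
Read 'y': {i, j, k, l} → {i, j, k, l}.
Read 'x': {i, j, k, l} → {i, j, k, l, m}.
Read 'x': {i, j, k, l, m} → {i, j, k, l, m}.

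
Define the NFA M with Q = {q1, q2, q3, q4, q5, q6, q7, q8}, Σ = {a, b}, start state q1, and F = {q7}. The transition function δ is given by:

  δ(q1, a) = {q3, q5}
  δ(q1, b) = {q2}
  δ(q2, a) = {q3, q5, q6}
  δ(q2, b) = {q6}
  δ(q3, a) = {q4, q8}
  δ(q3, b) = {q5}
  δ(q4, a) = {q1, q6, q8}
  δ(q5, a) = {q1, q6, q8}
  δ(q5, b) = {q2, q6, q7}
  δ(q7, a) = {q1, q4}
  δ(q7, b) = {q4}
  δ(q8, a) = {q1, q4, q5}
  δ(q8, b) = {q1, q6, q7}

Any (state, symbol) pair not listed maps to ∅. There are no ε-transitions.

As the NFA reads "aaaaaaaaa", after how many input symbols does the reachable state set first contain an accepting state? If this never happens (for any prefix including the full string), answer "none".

Start in {q1}.
Read 'a': q1→{q3, q5}; now {q3, q5}.
Read 'a': q3→{q4, q8}, q5→{q1, q6, q8}; now {q1, q4, q6, q8}.
Read 'a': q1→{q3, q5}, q4→{q1, q6, q8}, q6→∅, q8→{q1, q4, q5}; now {q1, q3, q4, q5, q6, q8}.
Read 'a': q1→{q3, q5}, q3→{q4, q8}, q4→{q1, q6, q8}, q5→{q1, q6, q8}, q6→∅, q8→{q1, q4, q5}; now {q1, q3, q4, q5, q6, q8}.
Read 'a': q1→{q3, q5}, q3→{q4, q8}, q4→{q1, q6, q8}, q5→{q1, q6, q8}, q6→∅, q8→{q1, q4, q5}; now {q1, q3, q4, q5, q6, q8}.
Read 'a': q1→{q3, q5}, q3→{q4, q8}, q4→{q1, q6, q8}, q5→{q1, q6, q8}, q6→∅, q8→{q1, q4, q5}; now {q1, q3, q4, q5, q6, q8}.
Read 'a': q1→{q3, q5}, q3→{q4, q8}, q4→{q1, q6, q8}, q5→{q1, q6, q8}, q6→∅, q8→{q1, q4, q5}; now {q1, q3, q4, q5, q6, q8}.
Read 'a': q1→{q3, q5}, q3→{q4, q8}, q4→{q1, q6, q8}, q5→{q1, q6, q8}, q6→∅, q8→{q1, q4, q5}; now {q1, q3, q4, q5, q6, q8}.
Read 'a': q1→{q3, q5}, q3→{q4, q8}, q4→{q1, q6, q8}, q5→{q1, q6, q8}, q6→∅, q8→{q1, q4, q5}; now {q1, q3, q4, q5, q6, q8}.
No reachable set along the way intersects F.

none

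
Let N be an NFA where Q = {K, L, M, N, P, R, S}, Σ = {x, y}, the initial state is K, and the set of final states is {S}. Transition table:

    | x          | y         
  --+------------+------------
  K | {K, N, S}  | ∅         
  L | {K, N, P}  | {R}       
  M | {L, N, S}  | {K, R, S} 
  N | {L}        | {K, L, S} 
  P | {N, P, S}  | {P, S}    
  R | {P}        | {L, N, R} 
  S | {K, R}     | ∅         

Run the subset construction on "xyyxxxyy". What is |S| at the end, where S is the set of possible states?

6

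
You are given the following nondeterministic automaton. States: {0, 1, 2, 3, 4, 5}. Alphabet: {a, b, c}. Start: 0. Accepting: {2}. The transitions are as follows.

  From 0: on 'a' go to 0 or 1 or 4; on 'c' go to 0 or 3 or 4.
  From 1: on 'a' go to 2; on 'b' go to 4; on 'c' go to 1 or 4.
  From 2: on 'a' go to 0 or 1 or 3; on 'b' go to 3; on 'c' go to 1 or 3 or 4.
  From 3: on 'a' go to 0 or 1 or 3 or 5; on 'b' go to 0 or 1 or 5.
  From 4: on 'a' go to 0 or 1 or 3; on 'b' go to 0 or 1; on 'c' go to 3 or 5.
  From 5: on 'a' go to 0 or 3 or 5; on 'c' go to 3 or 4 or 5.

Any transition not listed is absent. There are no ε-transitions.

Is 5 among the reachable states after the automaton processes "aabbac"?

Yes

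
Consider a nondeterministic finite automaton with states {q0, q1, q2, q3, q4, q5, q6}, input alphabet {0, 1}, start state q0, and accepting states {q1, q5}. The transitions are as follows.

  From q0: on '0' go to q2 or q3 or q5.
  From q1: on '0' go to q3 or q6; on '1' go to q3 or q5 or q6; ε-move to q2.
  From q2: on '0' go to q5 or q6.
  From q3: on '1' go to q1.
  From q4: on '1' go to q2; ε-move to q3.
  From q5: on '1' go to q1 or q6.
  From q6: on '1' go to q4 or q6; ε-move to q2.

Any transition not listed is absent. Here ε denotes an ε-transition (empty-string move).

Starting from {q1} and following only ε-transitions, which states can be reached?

{q1, q2}

Begin with {q1}.
ε-move q1 → q2; add q2.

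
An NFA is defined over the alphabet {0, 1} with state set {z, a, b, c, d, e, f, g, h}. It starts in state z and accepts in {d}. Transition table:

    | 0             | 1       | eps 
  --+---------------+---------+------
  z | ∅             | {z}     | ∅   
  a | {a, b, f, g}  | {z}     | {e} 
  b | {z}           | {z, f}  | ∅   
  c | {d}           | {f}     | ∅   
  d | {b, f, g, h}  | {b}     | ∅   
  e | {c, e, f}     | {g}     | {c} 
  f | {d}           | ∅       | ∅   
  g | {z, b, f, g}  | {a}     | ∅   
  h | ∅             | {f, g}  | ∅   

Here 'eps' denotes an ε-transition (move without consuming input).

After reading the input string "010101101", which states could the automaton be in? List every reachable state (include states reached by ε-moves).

∅

Start in {z}.
Read '0': {z} → ∅.
The set is empty and remains empty for the remaining 8 symbols.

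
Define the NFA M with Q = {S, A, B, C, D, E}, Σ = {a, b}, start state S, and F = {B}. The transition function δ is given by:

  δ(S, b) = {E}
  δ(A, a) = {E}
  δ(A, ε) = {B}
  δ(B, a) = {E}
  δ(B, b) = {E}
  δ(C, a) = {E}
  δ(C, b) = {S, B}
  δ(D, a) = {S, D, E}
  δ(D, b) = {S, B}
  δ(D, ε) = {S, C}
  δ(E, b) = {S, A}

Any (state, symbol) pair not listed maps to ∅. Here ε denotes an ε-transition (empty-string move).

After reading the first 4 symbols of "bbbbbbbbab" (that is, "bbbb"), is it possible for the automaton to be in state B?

Yes

Start in {S}.
Read 'b': {S} → {E}.
Read 'b': {E} → {S, A, B}.
Read 'b': {S, A, B} → {E}.
Read 'b': {E} → {S, A, B}.
State B is in {S, A, B}.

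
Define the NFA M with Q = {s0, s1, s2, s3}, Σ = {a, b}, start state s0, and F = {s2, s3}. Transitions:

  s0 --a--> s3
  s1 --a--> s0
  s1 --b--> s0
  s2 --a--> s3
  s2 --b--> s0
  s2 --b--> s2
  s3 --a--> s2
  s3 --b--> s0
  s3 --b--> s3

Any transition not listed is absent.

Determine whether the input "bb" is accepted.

Start in {s0}.
Read 'b': s0→∅; now ∅.
The set is empty and remains empty for the remaining 1 symbol.
The final set ∅ contains no accepting state.

No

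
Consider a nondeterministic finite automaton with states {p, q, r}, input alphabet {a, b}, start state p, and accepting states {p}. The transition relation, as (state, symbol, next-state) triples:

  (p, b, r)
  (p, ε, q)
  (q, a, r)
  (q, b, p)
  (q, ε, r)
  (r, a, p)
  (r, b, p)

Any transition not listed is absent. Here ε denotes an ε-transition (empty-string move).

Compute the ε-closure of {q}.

Begin with {q}.
ε-move q → r; add r.

{q, r}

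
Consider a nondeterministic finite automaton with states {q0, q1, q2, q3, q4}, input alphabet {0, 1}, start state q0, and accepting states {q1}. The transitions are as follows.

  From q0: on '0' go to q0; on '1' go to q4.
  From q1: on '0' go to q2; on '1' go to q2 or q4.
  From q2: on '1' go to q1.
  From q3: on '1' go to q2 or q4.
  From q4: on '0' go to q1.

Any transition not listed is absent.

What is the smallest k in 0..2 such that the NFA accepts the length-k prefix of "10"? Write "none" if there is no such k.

2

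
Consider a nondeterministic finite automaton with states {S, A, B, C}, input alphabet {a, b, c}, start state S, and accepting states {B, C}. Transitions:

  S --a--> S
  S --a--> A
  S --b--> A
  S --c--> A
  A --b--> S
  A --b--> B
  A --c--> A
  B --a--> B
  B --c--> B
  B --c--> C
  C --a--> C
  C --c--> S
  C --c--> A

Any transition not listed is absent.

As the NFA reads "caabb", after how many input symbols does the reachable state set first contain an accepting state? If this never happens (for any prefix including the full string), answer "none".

none

Start in {S}.
Read 'c': {S} → {A}.
Read 'a': {A} → ∅.
The set is empty and remains empty for the remaining 3 symbols.
No reachable set along the way intersects F.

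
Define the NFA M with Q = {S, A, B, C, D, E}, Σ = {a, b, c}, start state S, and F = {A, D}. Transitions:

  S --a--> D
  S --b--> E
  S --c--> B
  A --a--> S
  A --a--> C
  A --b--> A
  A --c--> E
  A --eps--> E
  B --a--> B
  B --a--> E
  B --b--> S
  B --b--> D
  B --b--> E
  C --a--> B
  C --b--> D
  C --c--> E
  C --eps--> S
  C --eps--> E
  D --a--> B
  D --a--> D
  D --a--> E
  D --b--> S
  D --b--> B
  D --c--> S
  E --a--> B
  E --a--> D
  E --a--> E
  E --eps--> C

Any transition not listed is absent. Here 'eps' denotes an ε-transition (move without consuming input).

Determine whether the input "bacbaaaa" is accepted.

Yes

Start in {S}.
Read 'b': S→{E}; union {E}; ε-closure = {S, C, E}.
Read 'a': S→{D}, C→{B}, E→{B, D, E}; union {B, D, E}; ε-closure = {S, B, C, D, E}.
Read 'c': S→{B}, B→∅, C→{E}, D→{S}, E→∅; union {S, B, E}; ε-closure = {S, B, C, E}.
Read 'b': S→{E}, B→{S, D, E}, C→{D}, E→∅; union {S, D, E}; ε-closure = {S, C, D, E}.
Read 'a': S→{D}, C→{B}, D→{B, D, E}, E→{B, D, E}; union {B, D, E}; ε-closure = {S, B, C, D, E}.
Read 'a': S→{D}, B→{B, E}, C→{B}, D→{B, D, E}, E→{B, D, E}; union {B, D, E}; ε-closure = {S, B, C, D, E}.
Read 'a': S→{D}, B→{B, E}, C→{B}, D→{B, D, E}, E→{B, D, E}; union {B, D, E}; ε-closure = {S, B, C, D, E}.
Read 'a': S→{D}, B→{B, E}, C→{B}, D→{B, D, E}, E→{B, D, E}; union {B, D, E}; ε-closure = {S, B, C, D, E}.
The final set {S, B, C, D, E} contains the accepting state D.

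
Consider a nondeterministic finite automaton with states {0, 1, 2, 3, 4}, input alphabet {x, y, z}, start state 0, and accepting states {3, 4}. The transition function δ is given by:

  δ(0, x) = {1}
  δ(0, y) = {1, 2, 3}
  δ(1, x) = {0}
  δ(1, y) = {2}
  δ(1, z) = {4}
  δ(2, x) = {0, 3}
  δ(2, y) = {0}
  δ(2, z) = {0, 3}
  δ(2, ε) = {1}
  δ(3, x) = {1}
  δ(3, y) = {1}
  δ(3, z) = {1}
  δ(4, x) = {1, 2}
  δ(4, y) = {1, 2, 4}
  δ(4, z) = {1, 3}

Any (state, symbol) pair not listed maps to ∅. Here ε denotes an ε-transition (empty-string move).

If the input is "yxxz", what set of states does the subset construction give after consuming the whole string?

Start in {0}.
Read 'y': 0→{1, 2, 3}; now {1, 2, 3}.
Read 'x': 1→{0}, 2→{0, 3}, 3→{1}; now {0, 1, 3}.
Read 'x': 0→{1}, 1→{0}, 3→{1}; now {0, 1}.
Read 'z': 0→∅, 1→{4}; now {4}.

{4}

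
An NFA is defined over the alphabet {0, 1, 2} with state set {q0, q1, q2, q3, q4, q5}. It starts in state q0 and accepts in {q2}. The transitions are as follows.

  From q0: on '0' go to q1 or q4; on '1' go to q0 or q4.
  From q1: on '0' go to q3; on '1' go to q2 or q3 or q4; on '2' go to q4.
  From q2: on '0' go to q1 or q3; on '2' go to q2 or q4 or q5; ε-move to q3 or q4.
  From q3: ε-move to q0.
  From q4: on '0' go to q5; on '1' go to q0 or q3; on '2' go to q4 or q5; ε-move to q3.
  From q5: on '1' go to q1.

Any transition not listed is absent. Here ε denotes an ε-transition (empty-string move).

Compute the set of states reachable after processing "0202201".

{q0, q1, q2, q3, q4}

Start in {q0}.
Read '0': q0→{q1, q4}; union {q1, q4}; ε-closure = {q0, q1, q3, q4}.
Read '2': q0→∅, q1→{q4}, q3→∅, q4→{q4, q5}; union {q4, q5}; ε-closure = {q0, q3, q4, q5}.
Read '0': q0→{q1, q4}, q3→∅, q4→{q5}, q5→∅; union {q1, q4, q5}; ε-closure = {q0, q1, q3, q4, q5}.
Read '2': q0→∅, q1→{q4}, q3→∅, q4→{q4, q5}, q5→∅; union {q4, q5}; ε-closure = {q0, q3, q4, q5}.
Read '2': q0→∅, q3→∅, q4→{q4, q5}, q5→∅; union {q4, q5}; ε-closure = {q0, q3, q4, q5}.
Read '0': q0→{q1, q4}, q3→∅, q4→{q5}, q5→∅; union {q1, q4, q5}; ε-closure = {q0, q1, q3, q4, q5}.
Read '1': q0→{q0, q4}, q1→{q2, q3, q4}, q3→∅, q4→{q0, q3}, q5→{q1}; now {q0, q1, q2, q3, q4}.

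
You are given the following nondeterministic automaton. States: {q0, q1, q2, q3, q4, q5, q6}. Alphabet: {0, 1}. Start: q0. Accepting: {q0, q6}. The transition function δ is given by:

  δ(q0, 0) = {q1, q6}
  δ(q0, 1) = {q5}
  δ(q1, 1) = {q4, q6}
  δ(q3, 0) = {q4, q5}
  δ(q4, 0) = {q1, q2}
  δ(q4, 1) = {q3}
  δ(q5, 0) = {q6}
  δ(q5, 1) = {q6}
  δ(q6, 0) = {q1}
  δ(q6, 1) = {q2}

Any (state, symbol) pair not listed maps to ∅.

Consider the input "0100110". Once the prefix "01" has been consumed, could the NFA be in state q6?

Yes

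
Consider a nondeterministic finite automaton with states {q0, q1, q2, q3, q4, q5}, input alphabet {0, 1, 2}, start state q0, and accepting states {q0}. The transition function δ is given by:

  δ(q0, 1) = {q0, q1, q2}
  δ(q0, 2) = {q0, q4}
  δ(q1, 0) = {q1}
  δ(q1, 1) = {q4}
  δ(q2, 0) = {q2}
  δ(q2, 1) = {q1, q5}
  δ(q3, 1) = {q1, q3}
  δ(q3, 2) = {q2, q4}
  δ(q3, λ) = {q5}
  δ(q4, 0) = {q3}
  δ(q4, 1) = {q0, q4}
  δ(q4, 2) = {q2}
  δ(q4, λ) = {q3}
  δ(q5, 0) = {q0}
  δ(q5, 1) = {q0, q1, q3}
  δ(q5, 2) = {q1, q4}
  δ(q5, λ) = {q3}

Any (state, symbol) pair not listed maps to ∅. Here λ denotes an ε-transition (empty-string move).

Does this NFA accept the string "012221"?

Start in {q0}.
Read '0': {q0} → ∅.
The set is empty and remains empty for the remaining 5 symbols.
The final set ∅ contains no accepting state.

No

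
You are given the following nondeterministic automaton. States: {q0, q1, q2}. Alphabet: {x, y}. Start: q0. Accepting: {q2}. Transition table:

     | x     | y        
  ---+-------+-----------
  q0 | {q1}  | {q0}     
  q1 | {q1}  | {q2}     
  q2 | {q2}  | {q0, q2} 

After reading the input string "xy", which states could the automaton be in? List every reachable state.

{q2}

Start in {q0}.
Read 'x': {q0} → {q1}.
Read 'y': {q1} → {q2}.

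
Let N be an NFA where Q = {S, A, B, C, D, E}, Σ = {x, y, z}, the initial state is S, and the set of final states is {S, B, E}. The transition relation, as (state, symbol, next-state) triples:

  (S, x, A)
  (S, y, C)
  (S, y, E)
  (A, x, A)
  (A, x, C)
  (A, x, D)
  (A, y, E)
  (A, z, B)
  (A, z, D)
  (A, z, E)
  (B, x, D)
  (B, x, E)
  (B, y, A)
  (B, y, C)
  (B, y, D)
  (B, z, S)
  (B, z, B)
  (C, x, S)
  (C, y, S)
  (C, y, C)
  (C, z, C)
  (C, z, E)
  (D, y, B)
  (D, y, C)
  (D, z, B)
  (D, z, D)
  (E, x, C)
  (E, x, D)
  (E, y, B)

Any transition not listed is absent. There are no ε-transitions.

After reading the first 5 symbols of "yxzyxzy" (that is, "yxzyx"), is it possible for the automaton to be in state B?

No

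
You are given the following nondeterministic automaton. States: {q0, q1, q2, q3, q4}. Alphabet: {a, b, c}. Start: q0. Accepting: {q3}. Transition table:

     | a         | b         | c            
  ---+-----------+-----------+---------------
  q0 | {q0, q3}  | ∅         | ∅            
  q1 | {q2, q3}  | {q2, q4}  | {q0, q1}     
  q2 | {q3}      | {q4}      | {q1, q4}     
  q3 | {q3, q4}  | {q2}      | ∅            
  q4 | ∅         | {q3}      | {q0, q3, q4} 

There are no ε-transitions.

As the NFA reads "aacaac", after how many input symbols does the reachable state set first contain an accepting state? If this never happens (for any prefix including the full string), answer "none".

Start in {q0}.
Read 'a': {q0} → {q0, q3}.
None of the earlier sets intersect F, but {q0, q3} does.

1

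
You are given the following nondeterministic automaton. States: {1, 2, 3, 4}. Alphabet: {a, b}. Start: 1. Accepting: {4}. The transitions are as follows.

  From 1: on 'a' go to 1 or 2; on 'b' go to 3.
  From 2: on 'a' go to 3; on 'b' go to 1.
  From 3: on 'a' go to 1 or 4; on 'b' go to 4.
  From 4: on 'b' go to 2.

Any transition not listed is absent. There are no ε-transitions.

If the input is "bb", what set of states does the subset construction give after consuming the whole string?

{4}

Start in {1}.
Read 'b': 1→{3}; now {3}.
Read 'b': 3→{4}; now {4}.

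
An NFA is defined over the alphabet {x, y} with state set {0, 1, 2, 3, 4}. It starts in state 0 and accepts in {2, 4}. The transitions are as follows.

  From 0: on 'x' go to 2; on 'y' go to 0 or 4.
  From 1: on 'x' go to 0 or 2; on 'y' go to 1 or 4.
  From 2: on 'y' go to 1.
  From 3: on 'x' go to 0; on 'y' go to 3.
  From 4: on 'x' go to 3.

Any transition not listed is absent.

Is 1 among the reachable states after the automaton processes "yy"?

No

Start in {0}.
Read 'y': {0} → {0, 4}.
Read 'y': {0, 4} → {0, 4}.
State 1 is not in {0, 4}.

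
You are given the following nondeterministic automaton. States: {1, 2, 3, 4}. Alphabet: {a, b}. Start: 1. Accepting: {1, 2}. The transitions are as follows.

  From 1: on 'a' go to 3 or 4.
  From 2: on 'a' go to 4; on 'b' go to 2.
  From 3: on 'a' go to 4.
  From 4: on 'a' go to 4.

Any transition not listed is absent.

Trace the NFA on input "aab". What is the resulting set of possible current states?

Start in {1}.
Read 'a': 1→{3, 4}; now {3, 4}.
Read 'a': 3→{4}, 4→{4}; now {4}.
Read 'b': 4→∅; now ∅.

∅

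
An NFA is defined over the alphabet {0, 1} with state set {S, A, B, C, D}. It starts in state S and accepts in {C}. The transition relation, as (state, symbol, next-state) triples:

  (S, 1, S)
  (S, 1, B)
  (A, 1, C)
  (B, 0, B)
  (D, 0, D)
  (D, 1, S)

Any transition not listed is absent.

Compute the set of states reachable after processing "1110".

Start in {S}.
Read '1': {S} → {S, B}.
Read '1': {S, B} → {S, B}.
Read '1': {S, B} → {S, B}.
Read '0': {S, B} → {B}.

{B}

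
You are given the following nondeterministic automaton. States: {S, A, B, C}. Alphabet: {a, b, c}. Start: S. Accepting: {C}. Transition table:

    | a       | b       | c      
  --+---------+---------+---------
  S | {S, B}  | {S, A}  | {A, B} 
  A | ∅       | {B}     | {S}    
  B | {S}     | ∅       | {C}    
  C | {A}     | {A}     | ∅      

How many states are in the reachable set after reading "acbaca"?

1

Start in {S}.
Read 'a': S→{S, B}; now {S, B}.
Read 'c': S→{A, B}, B→{C}; now {A, B, C}.
Read 'b': A→{B}, B→∅, C→{A}; now {A, B}.
Read 'a': A→∅, B→{S}; now {S}.
Read 'c': S→{A, B}; now {A, B}.
Read 'a': A→∅, B→{S}; now {S}.
That set has 1 state.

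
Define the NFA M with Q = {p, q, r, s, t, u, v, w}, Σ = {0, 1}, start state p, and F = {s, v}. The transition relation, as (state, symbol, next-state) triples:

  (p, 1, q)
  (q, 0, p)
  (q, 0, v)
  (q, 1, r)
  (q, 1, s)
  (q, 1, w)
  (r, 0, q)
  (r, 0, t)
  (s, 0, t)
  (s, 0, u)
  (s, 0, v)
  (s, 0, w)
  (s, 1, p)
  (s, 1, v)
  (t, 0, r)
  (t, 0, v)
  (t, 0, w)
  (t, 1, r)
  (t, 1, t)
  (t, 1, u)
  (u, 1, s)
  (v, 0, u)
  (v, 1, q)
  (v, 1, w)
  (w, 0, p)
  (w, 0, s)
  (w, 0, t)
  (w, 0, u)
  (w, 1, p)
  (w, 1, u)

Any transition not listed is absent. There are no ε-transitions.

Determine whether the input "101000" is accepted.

Yes

Start in {p}.
Read '1': {p} → {q}.
Read '0': {q} → {p, v}.
Read '1': {p, v} → {q, w}.
Read '0': {q, w} → {p, s, t, u, v}.
Read '0': {p, s, t, u, v} → {r, t, u, v, w}.
Read '0': {r, t, u, v, w} → {p, q, r, s, t, u, v, w}.
The final set {p, q, r, s, t, u, v, w} contains the accepting states s, v.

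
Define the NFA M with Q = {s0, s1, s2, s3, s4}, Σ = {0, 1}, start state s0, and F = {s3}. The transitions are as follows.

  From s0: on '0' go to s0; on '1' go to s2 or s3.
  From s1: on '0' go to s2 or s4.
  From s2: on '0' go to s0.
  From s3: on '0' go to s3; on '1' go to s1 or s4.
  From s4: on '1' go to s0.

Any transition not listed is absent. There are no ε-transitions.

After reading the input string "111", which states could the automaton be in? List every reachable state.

{s0}

Start in {s0}.
Read '1': {s0} → {s2, s3}.
Read '1': {s2, s3} → {s1, s4}.
Read '1': {s1, s4} → {s0}.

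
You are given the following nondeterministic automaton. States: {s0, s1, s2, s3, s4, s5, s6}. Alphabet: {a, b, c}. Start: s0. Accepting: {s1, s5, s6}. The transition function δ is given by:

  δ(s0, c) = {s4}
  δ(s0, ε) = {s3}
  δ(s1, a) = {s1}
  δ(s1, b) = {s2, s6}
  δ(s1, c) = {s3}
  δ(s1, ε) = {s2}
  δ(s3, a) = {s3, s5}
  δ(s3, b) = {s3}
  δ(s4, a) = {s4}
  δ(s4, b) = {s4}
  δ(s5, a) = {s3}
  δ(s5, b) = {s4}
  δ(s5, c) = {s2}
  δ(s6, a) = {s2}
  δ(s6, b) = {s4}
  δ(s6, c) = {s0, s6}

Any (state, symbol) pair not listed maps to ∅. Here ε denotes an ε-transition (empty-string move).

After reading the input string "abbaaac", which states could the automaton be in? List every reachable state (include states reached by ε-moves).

{s2}

Start: ε-closure({s0}) = {s0, s3}.
Read 'a': s0→∅, s3→{s3, s5}; now {s3, s5}.
Read 'b': s3→{s3}, s5→{s4}; now {s3, s4}.
Read 'b': s3→{s3}, s4→{s4}; now {s3, s4}.
Read 'a': s3→{s3, s5}, s4→{s4}; now {s3, s4, s5}.
Read 'a': s3→{s3, s5}, s4→{s4}, s5→{s3}; now {s3, s4, s5}.
Read 'a': s3→{s3, s5}, s4→{s4}, s5→{s3}; now {s3, s4, s5}.
Read 'c': s3→∅, s4→∅, s5→{s2}; now {s2}.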